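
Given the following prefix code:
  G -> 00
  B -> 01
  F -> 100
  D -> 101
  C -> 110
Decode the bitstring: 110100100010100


Decoding step by step:
Bits 110 -> C
Bits 100 -> F
Bits 100 -> F
Bits 01 -> B
Bits 01 -> B
Bits 00 -> G


Decoded message: CFFBBG


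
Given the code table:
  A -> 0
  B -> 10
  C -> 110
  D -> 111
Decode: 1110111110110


Decoding:
111 -> D
0 -> A
111 -> D
110 -> C
110 -> C


Result: DADCC


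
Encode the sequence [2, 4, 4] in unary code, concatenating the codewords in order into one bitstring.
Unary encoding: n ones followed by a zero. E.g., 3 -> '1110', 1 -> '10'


Encode each number as n ones followed by a terminating 0:
  2 -> 110 (3 bits)
  4 -> 11110 (5 bits)
  4 -> 11110 (5 bits)
Total length = 3 + 5 + 5 = 13 bits.

Unary([2, 4, 4]) = 1101111011110 (13 bits)


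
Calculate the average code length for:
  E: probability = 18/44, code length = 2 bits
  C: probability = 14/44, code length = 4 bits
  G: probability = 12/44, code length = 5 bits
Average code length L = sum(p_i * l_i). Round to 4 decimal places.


Weighted contributions p_i * l_i:
  E: (18/44) * 2 = 36/44
  C: (14/44) * 4 = 56/44
  G: (12/44) * 5 = 60/44
Sum = (36 + 56 + 60)/44 = 152/44

L = 152/44 = 3.4545 bits/symbol


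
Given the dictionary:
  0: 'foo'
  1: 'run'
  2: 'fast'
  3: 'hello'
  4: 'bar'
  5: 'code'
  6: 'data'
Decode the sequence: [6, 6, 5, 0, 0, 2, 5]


Look up each index in the dictionary:
  6 -> 'data'
  6 -> 'data'
  5 -> 'code'
  0 -> 'foo'
  0 -> 'foo'
  2 -> 'fast'
  5 -> 'code'

Decoded: "data data code foo foo fast code"


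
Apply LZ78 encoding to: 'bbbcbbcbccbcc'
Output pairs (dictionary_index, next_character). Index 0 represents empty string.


LZ78 encoding steps:
Dictionary: {0: ''}
Step 1: w='' (idx 0), next='b' -> output (0, 'b'), add 'b' as idx 1
Step 2: w='b' (idx 1), next='b' -> output (1, 'b'), add 'bb' as idx 2
Step 3: w='' (idx 0), next='c' -> output (0, 'c'), add 'c' as idx 3
Step 4: w='bb' (idx 2), next='c' -> output (2, 'c'), add 'bbc' as idx 4
Step 5: w='b' (idx 1), next='c' -> output (1, 'c'), add 'bc' as idx 5
Step 6: w='c' (idx 3), next='b' -> output (3, 'b'), add 'cb' as idx 6
Step 7: w='c' (idx 3), next='c' -> output (3, 'c'), add 'cc' as idx 7


Encoded: [(0, 'b'), (1, 'b'), (0, 'c'), (2, 'c'), (1, 'c'), (3, 'b'), (3, 'c')]


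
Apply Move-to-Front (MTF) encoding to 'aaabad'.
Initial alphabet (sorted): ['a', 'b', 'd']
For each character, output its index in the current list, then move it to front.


MTF encoding:
'a': index 0 in ['a', 'b', 'd'] -> ['a', 'b', 'd']
'a': index 0 in ['a', 'b', 'd'] -> ['a', 'b', 'd']
'a': index 0 in ['a', 'b', 'd'] -> ['a', 'b', 'd']
'b': index 1 in ['a', 'b', 'd'] -> ['b', 'a', 'd']
'a': index 1 in ['b', 'a', 'd'] -> ['a', 'b', 'd']
'd': index 2 in ['a', 'b', 'd'] -> ['d', 'a', 'b']


Output: [0, 0, 0, 1, 1, 2]


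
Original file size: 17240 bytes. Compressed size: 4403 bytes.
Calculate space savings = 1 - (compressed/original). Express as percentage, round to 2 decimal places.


ratio = compressed/original = 4403/17240 = 0.255394
savings = 1 - ratio = 1 - 0.255394 = 0.744606
as a percentage: 0.744606 * 100 = 74.46%

Space savings = 1 - 4403/17240 = 74.46%


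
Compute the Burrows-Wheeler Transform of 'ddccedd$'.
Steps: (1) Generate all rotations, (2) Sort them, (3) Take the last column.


Rotations (sorted):
  0: $ddccedd -> last char: d
  1: ccedd$dd -> last char: d
  2: cedd$ddc -> last char: c
  3: d$ddcced -> last char: d
  4: dccedd$d -> last char: d
  5: dd$ddcce -> last char: e
  6: ddccedd$ -> last char: $
  7: edd$ddcc -> last char: c


BWT = ddcdde$c


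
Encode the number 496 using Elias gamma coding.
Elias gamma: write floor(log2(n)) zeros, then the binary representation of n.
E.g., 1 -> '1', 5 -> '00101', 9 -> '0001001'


num_bits = floor(log2(496)) + 1 = 9
leading_zeros = num_bits - 1 = 8
binary(496) = 111110000

Elias gamma(496) = '00000000' + '111110000' = 00000000111110000 (17 bits)


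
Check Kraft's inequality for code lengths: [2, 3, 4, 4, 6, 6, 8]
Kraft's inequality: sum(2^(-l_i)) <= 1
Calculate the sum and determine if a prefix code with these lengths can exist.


Sum = 2^(-2) + 2^(-3) + 2^(-4) + 2^(-4) + 2^(-6) + 2^(-6) + 2^(-8)
    = 0.25 + 0.125 + 0.0625 + 0.0625 + 0.015625 + 0.015625 + 0.00390625
    = 137/256 = 0.53515625
Since 0.53515625 <= 1, Kraft's inequality IS satisfied.
A prefix code with these lengths CAN exist.

Kraft sum = 0.53515625. Satisfied.


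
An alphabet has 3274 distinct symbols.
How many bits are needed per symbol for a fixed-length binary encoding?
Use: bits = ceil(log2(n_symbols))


log2(3274) = 11.6768
Bracket: 2^11 = 2048 < 3274 <= 2^12 = 4096
So ceil(log2(3274)) = 12

bits = ceil(log2(3274)) = ceil(11.6768) = 12 bits


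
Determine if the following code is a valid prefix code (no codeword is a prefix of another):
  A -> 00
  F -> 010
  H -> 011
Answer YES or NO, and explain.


Checking each pair (does one codeword prefix another?):
  A='00' vs F='010': no prefix
  A='00' vs H='011': no prefix
  F='010' vs A='00': no prefix
  F='010' vs H='011': no prefix
  H='011' vs A='00': no prefix
  H='011' vs F='010': no prefix
No violation found over all pairs.

YES -- this is a valid prefix code. No codeword is a prefix of any other codeword.


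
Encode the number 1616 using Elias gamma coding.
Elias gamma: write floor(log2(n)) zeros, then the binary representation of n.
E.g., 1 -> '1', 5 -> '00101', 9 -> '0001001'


num_bits = floor(log2(1616)) + 1 = 11
leading_zeros = num_bits - 1 = 10
binary(1616) = 11001010000

Elias gamma(1616) = '0000000000' + '11001010000' = 000000000011001010000 (21 bits)


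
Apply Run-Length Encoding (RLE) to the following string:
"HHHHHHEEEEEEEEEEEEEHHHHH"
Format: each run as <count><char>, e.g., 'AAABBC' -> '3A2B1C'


Scanning runs left to right:
  i=0: run of 'H' x 6 -> '6H'
  i=6: run of 'E' x 13 -> '13E'
  i=19: run of 'H' x 5 -> '5H'

RLE = 6H13E5H


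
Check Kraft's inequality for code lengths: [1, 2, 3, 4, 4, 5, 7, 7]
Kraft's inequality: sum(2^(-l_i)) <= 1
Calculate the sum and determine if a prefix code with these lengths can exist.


Sum = 2^(-1) + 2^(-2) + 2^(-3) + 2^(-4) + 2^(-4) + 2^(-5) + 2^(-7) + 2^(-7)
    = 0.5 + 0.25 + 0.125 + 0.0625 + 0.0625 + 0.03125 + 0.0078125 + 0.0078125
    = 134/128 = 1.046875
Since 1.046875 > 1, Kraft's inequality is NOT satisfied.
A prefix code with these lengths CANNOT exist.

Kraft sum = 1.046875. Not satisfied.


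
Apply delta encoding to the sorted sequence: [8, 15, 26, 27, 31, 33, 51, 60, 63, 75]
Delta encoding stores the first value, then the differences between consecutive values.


First value: 8
Deltas:
  15 - 8 = 7
  26 - 15 = 11
  27 - 26 = 1
  31 - 27 = 4
  33 - 31 = 2
  51 - 33 = 18
  60 - 51 = 9
  63 - 60 = 3
  75 - 63 = 12


Delta encoded: [8, 7, 11, 1, 4, 2, 18, 9, 3, 12]


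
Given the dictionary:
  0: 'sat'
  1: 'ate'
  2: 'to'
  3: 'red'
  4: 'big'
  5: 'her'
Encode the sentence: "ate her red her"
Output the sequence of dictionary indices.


Look up each word in the dictionary:
  'ate' -> 1
  'her' -> 5
  'red' -> 3
  'her' -> 5

Encoded: [1, 5, 3, 5]


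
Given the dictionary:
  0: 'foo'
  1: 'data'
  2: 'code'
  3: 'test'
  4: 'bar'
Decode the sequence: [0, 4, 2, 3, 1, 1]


Look up each index in the dictionary:
  0 -> 'foo'
  4 -> 'bar'
  2 -> 'code'
  3 -> 'test'
  1 -> 'data'
  1 -> 'data'

Decoded: "foo bar code test data data"


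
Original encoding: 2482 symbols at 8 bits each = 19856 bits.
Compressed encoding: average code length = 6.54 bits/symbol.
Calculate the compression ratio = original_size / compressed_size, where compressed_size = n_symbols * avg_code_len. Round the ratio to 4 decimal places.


original_size = n_symbols * orig_bits = 2482 * 8 = 19856 bits
compressed_size = n_symbols * avg_code_len = 2482 * 6.54 = 16232.28 bits
ratio = original_size / compressed_size = 19856 / 16232.28 = 1.2232

Compression ratio = 1.2232


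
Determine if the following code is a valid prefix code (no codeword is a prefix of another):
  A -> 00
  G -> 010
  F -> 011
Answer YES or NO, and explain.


Checking each pair (does one codeword prefix another?):
  A='00' vs G='010': no prefix
  A='00' vs F='011': no prefix
  G='010' vs A='00': no prefix
  G='010' vs F='011': no prefix
  F='011' vs A='00': no prefix
  F='011' vs G='010': no prefix
No violation found over all pairs.

YES -- this is a valid prefix code. No codeword is a prefix of any other codeword.


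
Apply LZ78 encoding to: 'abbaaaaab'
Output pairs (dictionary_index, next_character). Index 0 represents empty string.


LZ78 encoding steps:
Dictionary: {0: ''}
Step 1: w='' (idx 0), next='a' -> output (0, 'a'), add 'a' as idx 1
Step 2: w='' (idx 0), next='b' -> output (0, 'b'), add 'b' as idx 2
Step 3: w='b' (idx 2), next='a' -> output (2, 'a'), add 'ba' as idx 3
Step 4: w='a' (idx 1), next='a' -> output (1, 'a'), add 'aa' as idx 4
Step 5: w='aa' (idx 4), next='b' -> output (4, 'b'), add 'aab' as idx 5


Encoded: [(0, 'a'), (0, 'b'), (2, 'a'), (1, 'a'), (4, 'b')]


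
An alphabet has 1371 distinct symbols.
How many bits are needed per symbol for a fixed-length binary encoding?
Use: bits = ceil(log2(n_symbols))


log2(1371) = 10.421
Bracket: 2^10 = 1024 < 1371 <= 2^11 = 2048
So ceil(log2(1371)) = 11

bits = ceil(log2(1371)) = ceil(10.421) = 11 bits


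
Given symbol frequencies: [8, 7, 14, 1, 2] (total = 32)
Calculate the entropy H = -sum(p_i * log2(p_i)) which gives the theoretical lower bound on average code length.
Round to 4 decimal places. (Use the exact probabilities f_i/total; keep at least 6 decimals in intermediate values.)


Per-symbol terms -p_i * log2(p_i) with p_i = f_i/32:
  p = 8/32 = 0.250000: log2(p) = -2.000000, -p*log2(p) = 0.500000
  p = 7/32 = 0.218750: log2(p) = -2.192645, -p*log2(p) = 0.479641
  p = 14/32 = 0.437500: log2(p) = -1.192645, -p*log2(p) = 0.521782
  p = 1/32 = 0.031250: log2(p) = -5.000000, -p*log2(p) = 0.156250
  p = 2/32 = 0.062500: log2(p) = -4.000000, -p*log2(p) = 0.250000
H = 0.500000 + 0.479641 + 0.521782 + 0.156250 + 0.250000 = 1.907673

H = 1.9077 bits/symbol


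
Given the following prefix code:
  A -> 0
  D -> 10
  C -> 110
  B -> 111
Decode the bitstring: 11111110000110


Decoding step by step:
Bits 111 -> B
Bits 111 -> B
Bits 10 -> D
Bits 0 -> A
Bits 0 -> A
Bits 0 -> A
Bits 110 -> C


Decoded message: BBDAAAC


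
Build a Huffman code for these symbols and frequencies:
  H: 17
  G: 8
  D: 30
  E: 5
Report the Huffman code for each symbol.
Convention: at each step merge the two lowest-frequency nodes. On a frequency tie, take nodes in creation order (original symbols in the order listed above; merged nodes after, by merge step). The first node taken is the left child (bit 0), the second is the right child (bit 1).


Huffman tree construction:
Step 1: Merge E(5) + G(8) = 13
Step 2: Merge (E+G)(13) + H(17) = 30
Step 3: Merge D(30) + ((E+G)+H)(30) = 60
Read each symbol's code off the tree from the root (left child = 0, right child = 1).

Codes:
  H: 11 (length 2)
  G: 101 (length 3)
  D: 0 (length 1)
  E: 100 (length 3)
Average code length: 103/60 = 1.7167 bits/symbol


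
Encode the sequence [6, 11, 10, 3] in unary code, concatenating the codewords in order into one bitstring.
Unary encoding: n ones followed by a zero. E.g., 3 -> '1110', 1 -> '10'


Encode each number as n ones followed by a terminating 0:
  6 -> 1111110 (7 bits)
  11 -> 111111111110 (12 bits)
  10 -> 11111111110 (11 bits)
  3 -> 1110 (4 bits)
Total length = 7 + 12 + 11 + 4 = 34 bits.

Unary([6, 11, 10, 3]) = 1111110111111111110111111111101110 (34 bits)


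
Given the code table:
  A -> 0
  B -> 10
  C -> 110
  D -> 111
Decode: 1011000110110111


Decoding:
10 -> B
110 -> C
0 -> A
0 -> A
110 -> C
110 -> C
111 -> D


Result: BCAACCD


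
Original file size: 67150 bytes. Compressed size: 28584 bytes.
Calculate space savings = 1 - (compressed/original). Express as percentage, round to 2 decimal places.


ratio = compressed/original = 28584/67150 = 0.425674
savings = 1 - ratio = 1 - 0.425674 = 0.574326
as a percentage: 0.574326 * 100 = 57.43%

Space savings = 1 - 28584/67150 = 57.43%


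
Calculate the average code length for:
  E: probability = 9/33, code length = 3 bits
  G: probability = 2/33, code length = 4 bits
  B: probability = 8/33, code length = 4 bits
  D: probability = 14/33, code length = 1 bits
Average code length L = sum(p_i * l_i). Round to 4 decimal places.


Weighted contributions p_i * l_i:
  E: (9/33) * 3 = 27/33
  G: (2/33) * 4 = 8/33
  B: (8/33) * 4 = 32/33
  D: (14/33) * 1 = 14/33
Sum = (27 + 8 + 32 + 14)/33 = 81/33

L = 81/33 = 2.4545 bits/symbol


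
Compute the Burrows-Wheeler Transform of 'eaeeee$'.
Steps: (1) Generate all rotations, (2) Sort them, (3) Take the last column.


Rotations (sorted):
  0: $eaeeee -> last char: e
  1: aeeee$e -> last char: e
  2: e$eaeee -> last char: e
  3: eaeeee$ -> last char: $
  4: ee$eaee -> last char: e
  5: eee$eae -> last char: e
  6: eeee$ea -> last char: a


BWT = eee$eea


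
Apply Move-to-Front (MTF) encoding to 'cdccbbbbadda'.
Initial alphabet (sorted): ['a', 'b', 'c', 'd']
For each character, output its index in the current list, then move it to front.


MTF encoding:
'c': index 2 in ['a', 'b', 'c', 'd'] -> ['c', 'a', 'b', 'd']
'd': index 3 in ['c', 'a', 'b', 'd'] -> ['d', 'c', 'a', 'b']
'c': index 1 in ['d', 'c', 'a', 'b'] -> ['c', 'd', 'a', 'b']
'c': index 0 in ['c', 'd', 'a', 'b'] -> ['c', 'd', 'a', 'b']
'b': index 3 in ['c', 'd', 'a', 'b'] -> ['b', 'c', 'd', 'a']
'b': index 0 in ['b', 'c', 'd', 'a'] -> ['b', 'c', 'd', 'a']
'b': index 0 in ['b', 'c', 'd', 'a'] -> ['b', 'c', 'd', 'a']
'b': index 0 in ['b', 'c', 'd', 'a'] -> ['b', 'c', 'd', 'a']
'a': index 3 in ['b', 'c', 'd', 'a'] -> ['a', 'b', 'c', 'd']
'd': index 3 in ['a', 'b', 'c', 'd'] -> ['d', 'a', 'b', 'c']
'd': index 0 in ['d', 'a', 'b', 'c'] -> ['d', 'a', 'b', 'c']
'a': index 1 in ['d', 'a', 'b', 'c'] -> ['a', 'd', 'b', 'c']


Output: [2, 3, 1, 0, 3, 0, 0, 0, 3, 3, 0, 1]


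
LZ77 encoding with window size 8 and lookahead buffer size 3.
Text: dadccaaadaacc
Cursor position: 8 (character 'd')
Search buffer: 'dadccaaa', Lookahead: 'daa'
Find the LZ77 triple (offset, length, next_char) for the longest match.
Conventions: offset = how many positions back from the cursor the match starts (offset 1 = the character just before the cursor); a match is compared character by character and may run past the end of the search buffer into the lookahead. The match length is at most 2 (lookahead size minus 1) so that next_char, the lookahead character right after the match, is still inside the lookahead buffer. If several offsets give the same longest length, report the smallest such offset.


Try each offset into the search buffer:
  offset=1 (pos 7, char 'a'): match length 0
  offset=2 (pos 6, char 'a'): match length 0
  offset=3 (pos 5, char 'a'): match length 0
  offset=4 (pos 4, char 'c'): match length 0
  offset=5 (pos 3, char 'c'): match length 0
  offset=6 (pos 2, char 'd'): match length 1
  offset=7 (pos 1, char 'a'): match length 0
  offset=8 (pos 0, char 'd'): match length 2
Longest match has length 2 at offset 8.
next_char = character at position 8 + 2 = 10 -> 'a'

Best match: offset=8, length=2 (matching 'da' starting at position 0)
LZ77 triple: (8, 2, 'a')


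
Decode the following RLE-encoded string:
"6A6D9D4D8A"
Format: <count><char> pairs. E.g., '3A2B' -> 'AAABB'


Expanding each <count><char> pair:
  6A -> 'AAAAAA'
  6D -> 'DDDDDD'
  9D -> 'DDDDDDDDD'
  4D -> 'DDDD'
  8A -> 'AAAAAAAA'

Decoded = AAAAAADDDDDDDDDDDDDDDDDDDAAAAAAAA


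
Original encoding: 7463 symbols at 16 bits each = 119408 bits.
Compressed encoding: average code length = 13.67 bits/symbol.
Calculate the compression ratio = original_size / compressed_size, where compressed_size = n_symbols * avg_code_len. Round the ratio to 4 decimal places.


original_size = n_symbols * orig_bits = 7463 * 16 = 119408 bits
compressed_size = n_symbols * avg_code_len = 7463 * 13.67 = 102019.21 bits
ratio = original_size / compressed_size = 119408 / 102019.21 = 1.1704

Compression ratio = 1.1704


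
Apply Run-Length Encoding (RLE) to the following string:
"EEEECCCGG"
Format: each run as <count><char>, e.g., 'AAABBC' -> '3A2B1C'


Scanning runs left to right:
  i=0: run of 'E' x 4 -> '4E'
  i=4: run of 'C' x 3 -> '3C'
  i=7: run of 'G' x 2 -> '2G'

RLE = 4E3C2G


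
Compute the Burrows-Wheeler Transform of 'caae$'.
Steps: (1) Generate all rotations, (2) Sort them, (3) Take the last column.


Rotations (sorted):
  0: $caae -> last char: e
  1: aae$c -> last char: c
  2: ae$ca -> last char: a
  3: caae$ -> last char: $
  4: e$caa -> last char: a


BWT = eca$a


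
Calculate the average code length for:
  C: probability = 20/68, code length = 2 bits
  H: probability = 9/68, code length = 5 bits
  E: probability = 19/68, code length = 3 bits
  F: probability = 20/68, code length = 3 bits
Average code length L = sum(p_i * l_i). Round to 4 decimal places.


Weighted contributions p_i * l_i:
  C: (20/68) * 2 = 40/68
  H: (9/68) * 5 = 45/68
  E: (19/68) * 3 = 57/68
  F: (20/68) * 3 = 60/68
Sum = (40 + 45 + 57 + 60)/68 = 202/68

L = 202/68 = 2.9706 bits/symbol


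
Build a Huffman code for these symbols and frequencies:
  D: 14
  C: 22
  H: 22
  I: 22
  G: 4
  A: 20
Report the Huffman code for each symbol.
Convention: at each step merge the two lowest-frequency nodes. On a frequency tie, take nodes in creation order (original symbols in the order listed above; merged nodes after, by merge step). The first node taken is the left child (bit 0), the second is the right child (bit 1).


Huffman tree construction:
Step 1: Merge G(4) + D(14) = 18
Step 2: Merge (G+D)(18) + A(20) = 38
Step 3: Merge C(22) + H(22) = 44
Step 4: Merge I(22) + ((G+D)+A)(38) = 60
Step 5: Merge (C+H)(44) + (I+((G+D)+A))(60) = 104
Read each symbol's code off the tree from the root (left child = 0, right child = 1).

Codes:
  D: 1101 (length 4)
  C: 00 (length 2)
  H: 01 (length 2)
  I: 10 (length 2)
  G: 1100 (length 4)
  A: 111 (length 3)
Average code length: 264/104 = 2.5385 bits/symbol


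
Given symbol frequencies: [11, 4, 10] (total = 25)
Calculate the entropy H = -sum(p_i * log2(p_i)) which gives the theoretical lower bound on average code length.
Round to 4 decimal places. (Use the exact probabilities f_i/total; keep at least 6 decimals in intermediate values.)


Per-symbol terms -p_i * log2(p_i) with p_i = f_i/25:
  p = 11/25 = 0.440000: log2(p) = -1.184425, -p*log2(p) = 0.521147
  p = 4/25 = 0.160000: log2(p) = -2.643856, -p*log2(p) = 0.423017
  p = 10/25 = 0.400000: log2(p) = -1.321928, -p*log2(p) = 0.528771
H = 0.521147 + 0.423017 + 0.528771 = 1.472935

H = 1.4729 bits/symbol


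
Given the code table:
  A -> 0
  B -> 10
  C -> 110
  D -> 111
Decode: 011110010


Decoding:
0 -> A
111 -> D
10 -> B
0 -> A
10 -> B


Result: ADBAB


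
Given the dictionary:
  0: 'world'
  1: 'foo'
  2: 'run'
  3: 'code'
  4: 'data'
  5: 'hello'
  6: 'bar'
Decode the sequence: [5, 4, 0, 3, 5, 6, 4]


Look up each index in the dictionary:
  5 -> 'hello'
  4 -> 'data'
  0 -> 'world'
  3 -> 'code'
  5 -> 'hello'
  6 -> 'bar'
  4 -> 'data'

Decoded: "hello data world code hello bar data"


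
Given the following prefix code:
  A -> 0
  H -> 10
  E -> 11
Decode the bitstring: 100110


Decoding step by step:
Bits 10 -> H
Bits 0 -> A
Bits 11 -> E
Bits 0 -> A


Decoded message: HAEA


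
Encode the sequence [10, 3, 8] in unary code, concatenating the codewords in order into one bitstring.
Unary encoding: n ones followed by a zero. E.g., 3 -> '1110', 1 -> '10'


Encode each number as n ones followed by a terminating 0:
  10 -> 11111111110 (11 bits)
  3 -> 1110 (4 bits)
  8 -> 111111110 (9 bits)
Total length = 11 + 4 + 9 = 24 bits.

Unary([10, 3, 8]) = 111111111101110111111110 (24 bits)


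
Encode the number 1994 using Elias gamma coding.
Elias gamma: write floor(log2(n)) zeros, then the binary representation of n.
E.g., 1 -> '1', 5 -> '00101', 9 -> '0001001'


num_bits = floor(log2(1994)) + 1 = 11
leading_zeros = num_bits - 1 = 10
binary(1994) = 11111001010

Elias gamma(1994) = '0000000000' + '11111001010' = 000000000011111001010 (21 bits)


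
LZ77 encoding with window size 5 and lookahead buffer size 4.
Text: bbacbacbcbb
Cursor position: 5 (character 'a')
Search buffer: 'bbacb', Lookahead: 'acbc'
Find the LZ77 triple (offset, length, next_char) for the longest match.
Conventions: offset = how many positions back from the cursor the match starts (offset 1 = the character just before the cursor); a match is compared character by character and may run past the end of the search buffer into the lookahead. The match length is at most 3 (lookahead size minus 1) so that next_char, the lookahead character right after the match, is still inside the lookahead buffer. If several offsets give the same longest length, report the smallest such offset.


Try each offset into the search buffer:
  offset=1 (pos 4, char 'b'): match length 0
  offset=2 (pos 3, char 'c'): match length 0
  offset=3 (pos 2, char 'a'): match length 3
  offset=4 (pos 1, char 'b'): match length 0
  offset=5 (pos 0, char 'b'): match length 0
Longest match has length 3 at offset 3.
next_char = character at position 5 + 3 = 8 -> 'c'

Best match: offset=3, length=3 (matching 'acb' starting at position 2)
LZ77 triple: (3, 3, 'c')


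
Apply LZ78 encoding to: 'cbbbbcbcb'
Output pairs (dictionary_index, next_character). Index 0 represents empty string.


LZ78 encoding steps:
Dictionary: {0: ''}
Step 1: w='' (idx 0), next='c' -> output (0, 'c'), add 'c' as idx 1
Step 2: w='' (idx 0), next='b' -> output (0, 'b'), add 'b' as idx 2
Step 3: w='b' (idx 2), next='b' -> output (2, 'b'), add 'bb' as idx 3
Step 4: w='b' (idx 2), next='c' -> output (2, 'c'), add 'bc' as idx 4
Step 5: w='bc' (idx 4), next='b' -> output (4, 'b'), add 'bcb' as idx 5


Encoded: [(0, 'c'), (0, 'b'), (2, 'b'), (2, 'c'), (4, 'b')]


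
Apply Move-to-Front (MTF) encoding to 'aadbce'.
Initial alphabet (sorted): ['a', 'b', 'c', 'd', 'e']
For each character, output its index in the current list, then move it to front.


MTF encoding:
'a': index 0 in ['a', 'b', 'c', 'd', 'e'] -> ['a', 'b', 'c', 'd', 'e']
'a': index 0 in ['a', 'b', 'c', 'd', 'e'] -> ['a', 'b', 'c', 'd', 'e']
'd': index 3 in ['a', 'b', 'c', 'd', 'e'] -> ['d', 'a', 'b', 'c', 'e']
'b': index 2 in ['d', 'a', 'b', 'c', 'e'] -> ['b', 'd', 'a', 'c', 'e']
'c': index 3 in ['b', 'd', 'a', 'c', 'e'] -> ['c', 'b', 'd', 'a', 'e']
'e': index 4 in ['c', 'b', 'd', 'a', 'e'] -> ['e', 'c', 'b', 'd', 'a']


Output: [0, 0, 3, 2, 3, 4]


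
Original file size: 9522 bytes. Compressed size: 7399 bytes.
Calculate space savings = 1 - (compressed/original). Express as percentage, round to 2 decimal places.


ratio = compressed/original = 7399/9522 = 0.777043
savings = 1 - ratio = 1 - 0.777043 = 0.222957
as a percentage: 0.222957 * 100 = 22.3%

Space savings = 1 - 7399/9522 = 22.3%


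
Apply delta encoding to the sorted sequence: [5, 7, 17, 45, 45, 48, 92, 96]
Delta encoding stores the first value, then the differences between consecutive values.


First value: 5
Deltas:
  7 - 5 = 2
  17 - 7 = 10
  45 - 17 = 28
  45 - 45 = 0
  48 - 45 = 3
  92 - 48 = 44
  96 - 92 = 4


Delta encoded: [5, 2, 10, 28, 0, 3, 44, 4]


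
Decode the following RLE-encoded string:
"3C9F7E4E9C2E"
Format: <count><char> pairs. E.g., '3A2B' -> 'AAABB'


Expanding each <count><char> pair:
  3C -> 'CCC'
  9F -> 'FFFFFFFFF'
  7E -> 'EEEEEEE'
  4E -> 'EEEE'
  9C -> 'CCCCCCCCC'
  2E -> 'EE'

Decoded = CCCFFFFFFFFFEEEEEEEEEEECCCCCCCCCEE


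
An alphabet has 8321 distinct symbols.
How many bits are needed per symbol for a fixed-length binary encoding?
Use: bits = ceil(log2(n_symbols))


log2(8321) = 13.0225
Bracket: 2^13 = 8192 < 8321 <= 2^14 = 16384
So ceil(log2(8321)) = 14

bits = ceil(log2(8321)) = ceil(13.0225) = 14 bits


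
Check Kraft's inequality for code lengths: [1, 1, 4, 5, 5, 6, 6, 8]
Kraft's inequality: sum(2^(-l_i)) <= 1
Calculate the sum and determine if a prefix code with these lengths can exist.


Sum = 2^(-1) + 2^(-1) + 2^(-4) + 2^(-5) + 2^(-5) + 2^(-6) + 2^(-6) + 2^(-8)
    = 0.5 + 0.5 + 0.0625 + 0.03125 + 0.03125 + 0.015625 + 0.015625 + 0.00390625
    = 297/256 = 1.16015625
Since 1.16015625 > 1, Kraft's inequality is NOT satisfied.
A prefix code with these lengths CANNOT exist.

Kraft sum = 1.16015625. Not satisfied.


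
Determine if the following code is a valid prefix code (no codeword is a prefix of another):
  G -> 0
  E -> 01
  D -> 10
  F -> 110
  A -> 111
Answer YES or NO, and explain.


Checking each pair (does one codeword prefix another?):
  G='0' vs E='01': prefix -- VIOLATION

NO -- this is NOT a valid prefix code. G (0) is a prefix of E (01).


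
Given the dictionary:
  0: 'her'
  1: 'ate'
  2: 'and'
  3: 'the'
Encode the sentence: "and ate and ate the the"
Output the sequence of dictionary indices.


Look up each word in the dictionary:
  'and' -> 2
  'ate' -> 1
  'and' -> 2
  'ate' -> 1
  'the' -> 3
  'the' -> 3

Encoded: [2, 1, 2, 1, 3, 3]


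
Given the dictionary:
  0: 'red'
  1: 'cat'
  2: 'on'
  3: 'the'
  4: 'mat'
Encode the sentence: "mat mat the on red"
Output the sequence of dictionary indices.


Look up each word in the dictionary:
  'mat' -> 4
  'mat' -> 4
  'the' -> 3
  'on' -> 2
  'red' -> 0

Encoded: [4, 4, 3, 2, 0]


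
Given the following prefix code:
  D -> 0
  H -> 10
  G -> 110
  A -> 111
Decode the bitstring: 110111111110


Decoding step by step:
Bits 110 -> G
Bits 111 -> A
Bits 111 -> A
Bits 110 -> G


Decoded message: GAAG


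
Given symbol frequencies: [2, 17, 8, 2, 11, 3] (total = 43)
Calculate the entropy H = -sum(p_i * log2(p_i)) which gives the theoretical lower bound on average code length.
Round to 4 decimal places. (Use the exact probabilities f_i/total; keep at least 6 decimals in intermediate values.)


Per-symbol terms -p_i * log2(p_i) with p_i = f_i/43:
  p = 2/43 = 0.046512: log2(p) = -4.426265, -p*log2(p) = 0.205873
  p = 17/43 = 0.395349: log2(p) = -1.338802, -p*log2(p) = 0.529294
  p = 8/43 = 0.186047: log2(p) = -2.426265, -p*log2(p) = 0.451398
  p = 2/43 = 0.046512: log2(p) = -4.426265, -p*log2(p) = 0.205873
  p = 11/43 = 0.255814: log2(p) = -1.966833, -p*log2(p) = 0.503143
  p = 3/43 = 0.069767: log2(p) = -3.841302, -p*log2(p) = 0.267998
H = 0.205873 + 0.529294 + 0.451398 + 0.205873 + 0.503143 + 0.267998 = 2.163579

H = 2.1636 bits/symbol


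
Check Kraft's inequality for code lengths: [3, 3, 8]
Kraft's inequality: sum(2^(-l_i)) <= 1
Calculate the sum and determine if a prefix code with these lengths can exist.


Sum = 2^(-3) + 2^(-3) + 2^(-8)
    = 0.125 + 0.125 + 0.00390625
    = 65/256 = 0.25390625
Since 0.25390625 <= 1, Kraft's inequality IS satisfied.
A prefix code with these lengths CAN exist.

Kraft sum = 0.25390625. Satisfied.


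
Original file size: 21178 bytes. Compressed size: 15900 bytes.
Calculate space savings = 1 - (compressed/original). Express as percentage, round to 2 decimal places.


ratio = compressed/original = 15900/21178 = 0.750779
savings = 1 - ratio = 1 - 0.750779 = 0.249221
as a percentage: 0.249221 * 100 = 24.92%

Space savings = 1 - 15900/21178 = 24.92%


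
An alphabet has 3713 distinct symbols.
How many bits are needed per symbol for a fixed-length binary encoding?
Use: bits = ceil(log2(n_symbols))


log2(3713) = 11.8584
Bracket: 2^11 = 2048 < 3713 <= 2^12 = 4096
So ceil(log2(3713)) = 12

bits = ceil(log2(3713)) = ceil(11.8584) = 12 bits


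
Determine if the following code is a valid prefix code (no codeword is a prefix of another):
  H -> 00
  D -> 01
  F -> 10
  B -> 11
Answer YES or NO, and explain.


Checking each pair (does one codeword prefix another?):
  H='00' vs D='01': no prefix
  H='00' vs F='10': no prefix
  H='00' vs B='11': no prefix
  D='01' vs H='00': no prefix
  D='01' vs F='10': no prefix
  D='01' vs B='11': no prefix
  F='10' vs H='00': no prefix
  F='10' vs D='01': no prefix
  F='10' vs B='11': no prefix
  B='11' vs H='00': no prefix
  B='11' vs D='01': no prefix
  B='11' vs F='10': no prefix
No violation found over all pairs.

YES -- this is a valid prefix code. No codeword is a prefix of any other codeword.


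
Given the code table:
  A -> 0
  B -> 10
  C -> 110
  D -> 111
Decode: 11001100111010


Decoding:
110 -> C
0 -> A
110 -> C
0 -> A
111 -> D
0 -> A
10 -> B


Result: CACADAB


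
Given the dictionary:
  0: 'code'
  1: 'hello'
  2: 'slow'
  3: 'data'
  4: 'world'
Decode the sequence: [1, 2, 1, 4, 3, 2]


Look up each index in the dictionary:
  1 -> 'hello'
  2 -> 'slow'
  1 -> 'hello'
  4 -> 'world'
  3 -> 'data'
  2 -> 'slow'

Decoded: "hello slow hello world data slow"


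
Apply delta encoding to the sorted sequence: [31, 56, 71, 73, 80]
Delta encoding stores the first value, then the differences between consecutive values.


First value: 31
Deltas:
  56 - 31 = 25
  71 - 56 = 15
  73 - 71 = 2
  80 - 73 = 7


Delta encoded: [31, 25, 15, 2, 7]


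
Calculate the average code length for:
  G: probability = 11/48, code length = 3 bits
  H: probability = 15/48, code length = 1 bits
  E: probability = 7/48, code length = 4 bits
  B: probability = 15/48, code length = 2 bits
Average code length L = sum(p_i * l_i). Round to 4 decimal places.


Weighted contributions p_i * l_i:
  G: (11/48) * 3 = 33/48
  H: (15/48) * 1 = 15/48
  E: (7/48) * 4 = 28/48
  B: (15/48) * 2 = 30/48
Sum = (33 + 15 + 28 + 30)/48 = 106/48

L = 106/48 = 2.2083 bits/symbol


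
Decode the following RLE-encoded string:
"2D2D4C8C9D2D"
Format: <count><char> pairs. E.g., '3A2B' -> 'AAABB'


Expanding each <count><char> pair:
  2D -> 'DD'
  2D -> 'DD'
  4C -> 'CCCC'
  8C -> 'CCCCCCCC'
  9D -> 'DDDDDDDDD'
  2D -> 'DD'

Decoded = DDDDCCCCCCCCCCCCDDDDDDDDDDD


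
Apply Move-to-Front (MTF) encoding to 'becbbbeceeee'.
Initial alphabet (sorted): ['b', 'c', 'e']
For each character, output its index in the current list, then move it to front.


MTF encoding:
'b': index 0 in ['b', 'c', 'e'] -> ['b', 'c', 'e']
'e': index 2 in ['b', 'c', 'e'] -> ['e', 'b', 'c']
'c': index 2 in ['e', 'b', 'c'] -> ['c', 'e', 'b']
'b': index 2 in ['c', 'e', 'b'] -> ['b', 'c', 'e']
'b': index 0 in ['b', 'c', 'e'] -> ['b', 'c', 'e']
'b': index 0 in ['b', 'c', 'e'] -> ['b', 'c', 'e']
'e': index 2 in ['b', 'c', 'e'] -> ['e', 'b', 'c']
'c': index 2 in ['e', 'b', 'c'] -> ['c', 'e', 'b']
'e': index 1 in ['c', 'e', 'b'] -> ['e', 'c', 'b']
'e': index 0 in ['e', 'c', 'b'] -> ['e', 'c', 'b']
'e': index 0 in ['e', 'c', 'b'] -> ['e', 'c', 'b']
'e': index 0 in ['e', 'c', 'b'] -> ['e', 'c', 'b']


Output: [0, 2, 2, 2, 0, 0, 2, 2, 1, 0, 0, 0]


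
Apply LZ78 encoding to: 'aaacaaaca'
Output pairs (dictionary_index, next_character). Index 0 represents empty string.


LZ78 encoding steps:
Dictionary: {0: ''}
Step 1: w='' (idx 0), next='a' -> output (0, 'a'), add 'a' as idx 1
Step 2: w='a' (idx 1), next='a' -> output (1, 'a'), add 'aa' as idx 2
Step 3: w='' (idx 0), next='c' -> output (0, 'c'), add 'c' as idx 3
Step 4: w='aa' (idx 2), next='a' -> output (2, 'a'), add 'aaa' as idx 4
Step 5: w='c' (idx 3), next='a' -> output (3, 'a'), add 'ca' as idx 5


Encoded: [(0, 'a'), (1, 'a'), (0, 'c'), (2, 'a'), (3, 'a')]


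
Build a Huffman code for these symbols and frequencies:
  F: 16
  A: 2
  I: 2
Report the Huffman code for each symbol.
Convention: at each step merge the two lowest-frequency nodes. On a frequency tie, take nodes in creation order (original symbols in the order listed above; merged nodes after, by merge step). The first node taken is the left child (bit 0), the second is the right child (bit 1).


Huffman tree construction:
Step 1: Merge A(2) + I(2) = 4
Step 2: Merge (A+I)(4) + F(16) = 20
Read each symbol's code off the tree from the root (left child = 0, right child = 1).

Codes:
  F: 1 (length 1)
  A: 00 (length 2)
  I: 01 (length 2)
Average code length: 24/20 = 1.2000 bits/symbol


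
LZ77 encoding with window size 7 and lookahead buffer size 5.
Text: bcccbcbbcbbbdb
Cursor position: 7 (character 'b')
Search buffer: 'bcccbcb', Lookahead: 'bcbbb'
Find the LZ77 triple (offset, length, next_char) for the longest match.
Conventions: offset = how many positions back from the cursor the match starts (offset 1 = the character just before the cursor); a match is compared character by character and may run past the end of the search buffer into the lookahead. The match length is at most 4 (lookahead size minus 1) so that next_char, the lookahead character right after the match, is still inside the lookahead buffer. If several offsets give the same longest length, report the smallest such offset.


Try each offset into the search buffer:
  offset=1 (pos 6, char 'b'): match length 1
  offset=2 (pos 5, char 'c'): match length 0
  offset=3 (pos 4, char 'b'): match length 4
  offset=4 (pos 3, char 'c'): match length 0
  offset=5 (pos 2, char 'c'): match length 0
  offset=6 (pos 1, char 'c'): match length 0
  offset=7 (pos 0, char 'b'): match length 2
Longest match has length 4 at offset 3.
next_char = character at position 7 + 4 = 11 -> 'b'

Best match: offset=3, length=4 (matching 'bcbb' starting at position 4)
LZ77 triple: (3, 4, 'b')


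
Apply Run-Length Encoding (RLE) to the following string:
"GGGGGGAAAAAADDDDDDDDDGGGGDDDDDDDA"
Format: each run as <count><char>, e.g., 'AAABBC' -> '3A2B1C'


Scanning runs left to right:
  i=0: run of 'G' x 6 -> '6G'
  i=6: run of 'A' x 6 -> '6A'
  i=12: run of 'D' x 9 -> '9D'
  i=21: run of 'G' x 4 -> '4G'
  i=25: run of 'D' x 7 -> '7D'
  i=32: run of 'A' x 1 -> '1A'

RLE = 6G6A9D4G7D1A


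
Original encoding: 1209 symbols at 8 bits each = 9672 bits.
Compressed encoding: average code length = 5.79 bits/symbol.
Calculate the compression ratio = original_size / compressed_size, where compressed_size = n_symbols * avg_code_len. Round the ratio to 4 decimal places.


original_size = n_symbols * orig_bits = 1209 * 8 = 9672 bits
compressed_size = n_symbols * avg_code_len = 1209 * 5.79 = 7000.11 bits
ratio = original_size / compressed_size = 9672 / 7000.11 = 1.3817

Compression ratio = 1.3817


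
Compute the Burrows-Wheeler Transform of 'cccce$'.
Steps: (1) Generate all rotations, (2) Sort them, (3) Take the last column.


Rotations (sorted):
  0: $cccce -> last char: e
  1: cccce$ -> last char: $
  2: ccce$c -> last char: c
  3: cce$cc -> last char: c
  4: ce$ccc -> last char: c
  5: e$cccc -> last char: c


BWT = e$cccc


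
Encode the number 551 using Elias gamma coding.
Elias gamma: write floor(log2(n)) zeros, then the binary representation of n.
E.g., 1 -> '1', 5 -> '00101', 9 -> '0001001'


num_bits = floor(log2(551)) + 1 = 10
leading_zeros = num_bits - 1 = 9
binary(551) = 1000100111

Elias gamma(551) = '000000000' + '1000100111' = 0000000001000100111 (19 bits)


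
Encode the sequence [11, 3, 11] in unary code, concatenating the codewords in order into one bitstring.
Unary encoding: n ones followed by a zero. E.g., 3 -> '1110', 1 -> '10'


Encode each number as n ones followed by a terminating 0:
  11 -> 111111111110 (12 bits)
  3 -> 1110 (4 bits)
  11 -> 111111111110 (12 bits)
Total length = 12 + 4 + 12 = 28 bits.

Unary([11, 3, 11]) = 1111111111101110111111111110 (28 bits)


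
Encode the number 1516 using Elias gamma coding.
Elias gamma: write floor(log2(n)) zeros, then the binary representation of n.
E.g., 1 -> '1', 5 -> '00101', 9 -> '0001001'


num_bits = floor(log2(1516)) + 1 = 11
leading_zeros = num_bits - 1 = 10
binary(1516) = 10111101100

Elias gamma(1516) = '0000000000' + '10111101100' = 000000000010111101100 (21 bits)


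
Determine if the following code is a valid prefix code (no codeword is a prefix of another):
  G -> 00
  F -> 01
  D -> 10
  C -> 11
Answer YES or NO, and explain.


Checking each pair (does one codeword prefix another?):
  G='00' vs F='01': no prefix
  G='00' vs D='10': no prefix
  G='00' vs C='11': no prefix
  F='01' vs G='00': no prefix
  F='01' vs D='10': no prefix
  F='01' vs C='11': no prefix
  D='10' vs G='00': no prefix
  D='10' vs F='01': no prefix
  D='10' vs C='11': no prefix
  C='11' vs G='00': no prefix
  C='11' vs F='01': no prefix
  C='11' vs D='10': no prefix
No violation found over all pairs.

YES -- this is a valid prefix code. No codeword is a prefix of any other codeword.


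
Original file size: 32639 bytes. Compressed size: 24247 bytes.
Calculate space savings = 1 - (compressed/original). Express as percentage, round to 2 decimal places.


ratio = compressed/original = 24247/32639 = 0.742884
savings = 1 - ratio = 1 - 0.742884 = 0.257116
as a percentage: 0.257116 * 100 = 25.71%

Space savings = 1 - 24247/32639 = 25.71%


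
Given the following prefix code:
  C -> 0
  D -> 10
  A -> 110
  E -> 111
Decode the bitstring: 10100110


Decoding step by step:
Bits 10 -> D
Bits 10 -> D
Bits 0 -> C
Bits 110 -> A


Decoded message: DDCA


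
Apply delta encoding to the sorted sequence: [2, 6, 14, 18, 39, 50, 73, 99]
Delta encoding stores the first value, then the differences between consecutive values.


First value: 2
Deltas:
  6 - 2 = 4
  14 - 6 = 8
  18 - 14 = 4
  39 - 18 = 21
  50 - 39 = 11
  73 - 50 = 23
  99 - 73 = 26


Delta encoded: [2, 4, 8, 4, 21, 11, 23, 26]


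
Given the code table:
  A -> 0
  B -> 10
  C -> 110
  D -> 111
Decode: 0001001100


Decoding:
0 -> A
0 -> A
0 -> A
10 -> B
0 -> A
110 -> C
0 -> A


Result: AAABACA


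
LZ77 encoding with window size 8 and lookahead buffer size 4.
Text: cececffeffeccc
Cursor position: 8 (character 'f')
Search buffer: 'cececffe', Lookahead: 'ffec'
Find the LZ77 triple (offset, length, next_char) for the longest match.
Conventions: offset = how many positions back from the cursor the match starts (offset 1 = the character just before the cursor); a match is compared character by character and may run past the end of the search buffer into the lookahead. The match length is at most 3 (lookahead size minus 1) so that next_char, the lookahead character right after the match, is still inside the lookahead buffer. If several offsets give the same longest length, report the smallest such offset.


Try each offset into the search buffer:
  offset=1 (pos 7, char 'e'): match length 0
  offset=2 (pos 6, char 'f'): match length 1
  offset=3 (pos 5, char 'f'): match length 3
  offset=4 (pos 4, char 'c'): match length 0
  offset=5 (pos 3, char 'e'): match length 0
  offset=6 (pos 2, char 'c'): match length 0
  offset=7 (pos 1, char 'e'): match length 0
  offset=8 (pos 0, char 'c'): match length 0
Longest match has length 3 at offset 3.
next_char = character at position 8 + 3 = 11 -> 'c'

Best match: offset=3, length=3 (matching 'ffe' starting at position 5)
LZ77 triple: (3, 3, 'c')


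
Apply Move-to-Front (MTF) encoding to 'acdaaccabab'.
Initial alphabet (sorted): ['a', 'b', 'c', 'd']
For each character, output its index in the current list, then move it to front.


MTF encoding:
'a': index 0 in ['a', 'b', 'c', 'd'] -> ['a', 'b', 'c', 'd']
'c': index 2 in ['a', 'b', 'c', 'd'] -> ['c', 'a', 'b', 'd']
'd': index 3 in ['c', 'a', 'b', 'd'] -> ['d', 'c', 'a', 'b']
'a': index 2 in ['d', 'c', 'a', 'b'] -> ['a', 'd', 'c', 'b']
'a': index 0 in ['a', 'd', 'c', 'b'] -> ['a', 'd', 'c', 'b']
'c': index 2 in ['a', 'd', 'c', 'b'] -> ['c', 'a', 'd', 'b']
'c': index 0 in ['c', 'a', 'd', 'b'] -> ['c', 'a', 'd', 'b']
'a': index 1 in ['c', 'a', 'd', 'b'] -> ['a', 'c', 'd', 'b']
'b': index 3 in ['a', 'c', 'd', 'b'] -> ['b', 'a', 'c', 'd']
'a': index 1 in ['b', 'a', 'c', 'd'] -> ['a', 'b', 'c', 'd']
'b': index 1 in ['a', 'b', 'c', 'd'] -> ['b', 'a', 'c', 'd']


Output: [0, 2, 3, 2, 0, 2, 0, 1, 3, 1, 1]


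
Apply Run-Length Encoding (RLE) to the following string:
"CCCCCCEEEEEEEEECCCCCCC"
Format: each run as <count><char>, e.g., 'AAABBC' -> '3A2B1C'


Scanning runs left to right:
  i=0: run of 'C' x 6 -> '6C'
  i=6: run of 'E' x 9 -> '9E'
  i=15: run of 'C' x 7 -> '7C'

RLE = 6C9E7C


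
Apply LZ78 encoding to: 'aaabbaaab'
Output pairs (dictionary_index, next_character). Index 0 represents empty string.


LZ78 encoding steps:
Dictionary: {0: ''}
Step 1: w='' (idx 0), next='a' -> output (0, 'a'), add 'a' as idx 1
Step 2: w='a' (idx 1), next='a' -> output (1, 'a'), add 'aa' as idx 2
Step 3: w='' (idx 0), next='b' -> output (0, 'b'), add 'b' as idx 3
Step 4: w='b' (idx 3), next='a' -> output (3, 'a'), add 'ba' as idx 4
Step 5: w='aa' (idx 2), next='b' -> output (2, 'b'), add 'aab' as idx 5


Encoded: [(0, 'a'), (1, 'a'), (0, 'b'), (3, 'a'), (2, 'b')]
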